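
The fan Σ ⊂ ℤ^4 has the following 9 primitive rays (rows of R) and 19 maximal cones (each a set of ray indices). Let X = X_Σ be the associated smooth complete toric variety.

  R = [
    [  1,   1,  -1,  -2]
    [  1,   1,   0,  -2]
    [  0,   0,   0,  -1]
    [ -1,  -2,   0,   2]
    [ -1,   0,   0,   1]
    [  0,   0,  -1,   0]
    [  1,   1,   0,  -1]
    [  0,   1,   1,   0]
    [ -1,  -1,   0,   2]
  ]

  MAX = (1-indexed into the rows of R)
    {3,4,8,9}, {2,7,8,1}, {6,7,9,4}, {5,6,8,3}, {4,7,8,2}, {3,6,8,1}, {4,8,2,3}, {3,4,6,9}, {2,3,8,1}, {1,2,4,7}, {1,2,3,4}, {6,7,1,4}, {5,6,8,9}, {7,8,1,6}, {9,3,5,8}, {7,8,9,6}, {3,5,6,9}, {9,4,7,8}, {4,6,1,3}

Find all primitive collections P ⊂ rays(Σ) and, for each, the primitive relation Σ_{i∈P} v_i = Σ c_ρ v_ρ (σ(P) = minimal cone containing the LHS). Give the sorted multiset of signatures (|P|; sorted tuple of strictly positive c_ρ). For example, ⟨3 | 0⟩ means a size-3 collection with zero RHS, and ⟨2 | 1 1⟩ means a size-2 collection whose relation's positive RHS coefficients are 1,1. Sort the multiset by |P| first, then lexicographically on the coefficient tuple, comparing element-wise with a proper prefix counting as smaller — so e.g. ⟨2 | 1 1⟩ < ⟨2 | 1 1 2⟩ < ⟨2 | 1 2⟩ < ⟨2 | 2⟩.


The 11 primitive collections of Σ (r=9, n=4):

  P={2,9}:  v_{2} + v_{9} = 0 ; sig = ⟨2 | 0⟩
  P={1,9}:  v_{1} + v_{9} = v_{6} ; sig = ⟨2 | 1⟩
  P={2,6}:  v_{2} + v_{6} = v_{1} ; sig = ⟨2 | 1⟩
  P={3,7}:  v_{3} + v_{7} = v_{2} ; sig = ⟨2 | 1⟩
  P={5,7}:  v_{5} + v_{7} = v_{6} + v_{8} ; sig = ⟨2 | 1 1⟩
  P={2,5}:  v_{2} + v_{5} = v_{3} + v_{6} + v_{8} ; sig = ⟨2 | 1 1 1⟩
  P={1,5}:  v_{1} + v_{5} = v_{3} + 2·v_{6} + v_{8} ; sig = ⟨2 | 1 1 2⟩
  P={4,5}:  v_{4} + v_{5} = v_{3} + 2·v_{9} ; sig = ⟨2 | 1 2⟩
  P={1,4,8}:  v_{1} + v_{4} + v_{8} = 0 ; sig = ⟨3 | 0⟩
  P={4,6,8}:  v_{4} + v_{6} + v_{8} = v_{9} ; sig = ⟨3 | 1⟩
  P={3,6,8,9}:  v_{3} + v_{6} + v_{8} + v_{9} = v_{5} ; sig = ⟨4 | 1⟩

Hence PRS(X_Σ) =
{ ⟨2 | 0⟩,  ⟨2 | 1⟩ ×3,  ⟨2 | 1 1⟩,  ⟨2 | 1 1 1⟩,  ⟨2 | 1 1 2⟩,  ⟨2 | 1 2⟩,  ⟨3 | 0⟩,  ⟨3 | 1⟩,  ⟨4 | 1⟩ }


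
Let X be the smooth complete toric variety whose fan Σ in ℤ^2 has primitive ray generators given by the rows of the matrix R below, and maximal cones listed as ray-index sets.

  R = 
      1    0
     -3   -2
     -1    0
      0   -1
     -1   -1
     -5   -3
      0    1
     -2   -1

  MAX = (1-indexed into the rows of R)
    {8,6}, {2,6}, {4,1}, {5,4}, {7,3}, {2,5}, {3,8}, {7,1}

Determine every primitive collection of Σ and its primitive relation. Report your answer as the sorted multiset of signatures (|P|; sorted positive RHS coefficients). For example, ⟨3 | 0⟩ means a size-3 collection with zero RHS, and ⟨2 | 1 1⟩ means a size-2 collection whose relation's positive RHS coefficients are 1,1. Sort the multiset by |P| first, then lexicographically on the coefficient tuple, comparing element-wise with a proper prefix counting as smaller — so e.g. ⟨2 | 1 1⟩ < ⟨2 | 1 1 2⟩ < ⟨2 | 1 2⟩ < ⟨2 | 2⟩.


|primitive collections| = 20. Relations:

  • {1,3}:  v_{1} + v_{3} = 0 ; sig = ⟨2 | 0⟩
  • {4,7}:  v_{4} + v_{7} = 0 ; sig = ⟨2 | 0⟩
  • {1,5}:  v_{1} + v_{5} = v_{4} ; sig = ⟨2 | 1⟩
  • {1,8}:  v_{1} + v_{8} = v_{5} ; sig = ⟨2 | 1⟩
  • {2,8}:  v_{2} + v_{8} = v_{6} ; sig = ⟨2 | 1⟩
  • {3,4}:  v_{3} + v_{4} = v_{5} ; sig = ⟨2 | 1⟩
  • {3,5}:  v_{3} + v_{5} = v_{8} ; sig = ⟨2 | 1⟩
  • {5,7}:  v_{5} + v_{7} = v_{3} ; sig = ⟨2 | 1⟩
  • {5,8}:  v_{5} + v_{8} = v_{2} ; sig = ⟨2 | 1⟩
  • {1,6}:  v_{1} + v_{6} = v_{2} + v_{5} ; sig = ⟨2 | 1 1⟩
  • {2,7}:  v_{2} + v_{7} = v_{3} + v_{8} ; sig = ⟨2 | 1 1⟩
  • {4,6}:  v_{4} + v_{6} = v_{2} + 2·v_{5} ; sig = ⟨2 | 1 2⟩
  • {6,7}:  v_{6} + v_{7} = v_{3} + 2·v_{8} ; sig = ⟨2 | 1 2⟩
  • {1,2}:  v_{1} + v_{2} = 2·v_{5} ; sig = ⟨2 | 2⟩
  • {2,3}:  v_{2} + v_{3} = 2·v_{8} ; sig = ⟨2 | 2⟩
  • {4,8}:  v_{4} + v_{8} = 2·v_{5} ; sig = ⟨2 | 2⟩
  • {5,6}:  v_{5} + v_{6} = 2·v_{2} ; sig = ⟨2 | 2⟩
  • {7,8}:  v_{7} + v_{8} = 2·v_{3} ; sig = ⟨2 | 2⟩
  • {2,4}:  v_{2} + v_{4} = 3·v_{5} ; sig = ⟨2 | 3⟩
  • {3,6}:  v_{3} + v_{6} = 3·v_{8} ; sig = ⟨2 | 3⟩

Sorted signature multiset PRS(X):
[⟨2 | 0⟩, ⟨2 | 0⟩, ⟨2 | 1⟩, ⟨2 | 1⟩, ⟨2 | 1⟩, ⟨2 | 1⟩, ⟨2 | 1⟩, ⟨2 | 1⟩, ⟨2 | 1⟩, ⟨2 | 1 1⟩, ⟨2 | 1 1⟩, ⟨2 | 1 2⟩, ⟨2 | 1 2⟩, ⟨2 | 2⟩, ⟨2 | 2⟩, ⟨2 | 2⟩, ⟨2 | 2⟩, ⟨2 | 2⟩, ⟨2 | 3⟩, ⟨2 | 3⟩]


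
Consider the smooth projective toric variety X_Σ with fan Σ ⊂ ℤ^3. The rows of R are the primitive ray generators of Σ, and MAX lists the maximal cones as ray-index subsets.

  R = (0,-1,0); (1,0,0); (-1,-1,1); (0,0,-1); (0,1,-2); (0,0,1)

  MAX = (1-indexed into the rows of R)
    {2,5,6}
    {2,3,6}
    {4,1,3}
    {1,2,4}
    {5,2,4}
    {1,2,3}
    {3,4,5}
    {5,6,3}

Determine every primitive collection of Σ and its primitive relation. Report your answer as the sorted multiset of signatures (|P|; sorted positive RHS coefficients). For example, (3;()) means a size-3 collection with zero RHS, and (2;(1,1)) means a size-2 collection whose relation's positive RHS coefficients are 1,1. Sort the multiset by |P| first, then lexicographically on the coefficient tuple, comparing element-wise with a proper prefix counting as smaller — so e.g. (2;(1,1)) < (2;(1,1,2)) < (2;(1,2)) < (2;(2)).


Minimal non-faces — 5 found among 6 rays, 8 max cones:

  • {4,6}:  v_{4} + v_{6} = 0  →  sig = (2;())
  • {1,6}:  v_{1} + v_{6} = v_{2} + v_{3}  →  sig = (2;(1,1))
  • {1,5}:  v_{1} + v_{5} = 2·v_{4}  →  sig = (2;(2))
  • {2,3,4}:  v_{2} + v_{3} + v_{4} = v_{1}  →  sig = (3;(1))
  • {2,3,5}:  v_{2} + v_{3} + v_{5} = v_{4}  →  sig = (3;(1))

Signatures (|P|; sorted positive RHS coefficients), sorted:
{ (2;()),  (2;(1,1)),  (2;(2)),  (3;(1)) ×2 }


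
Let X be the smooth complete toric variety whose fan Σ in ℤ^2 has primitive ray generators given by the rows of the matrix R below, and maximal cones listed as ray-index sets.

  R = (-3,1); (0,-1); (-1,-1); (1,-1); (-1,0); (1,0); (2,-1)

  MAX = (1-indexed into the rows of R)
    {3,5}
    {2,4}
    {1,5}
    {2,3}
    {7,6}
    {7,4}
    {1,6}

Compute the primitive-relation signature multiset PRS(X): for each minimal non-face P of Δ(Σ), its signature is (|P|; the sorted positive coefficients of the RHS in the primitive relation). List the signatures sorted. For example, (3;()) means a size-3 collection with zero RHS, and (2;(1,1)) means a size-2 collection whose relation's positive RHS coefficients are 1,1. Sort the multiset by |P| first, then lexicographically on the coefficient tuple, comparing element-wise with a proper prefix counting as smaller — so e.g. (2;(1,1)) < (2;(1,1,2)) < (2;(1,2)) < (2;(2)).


|primitive collections| = 14. Relations:

  P = {5,6}:  v_{5} + v_{6} = 0  ⇒ sig = (2;())
  P = {1,7}:  v_{1} + v_{7} = v_{5}  ⇒ sig = (2;(1))
  P = {2,5}:  v_{2} + v_{5} = v_{3}  ⇒ sig = (2;(1))
  P = {2,6}:  v_{2} + v_{6} = v_{4}  ⇒ sig = (2;(1))
  P = {3,6}:  v_{3} + v_{6} = v_{2}  ⇒ sig = (2;(1))
  P = {4,5}:  v_{4} + v_{5} = v_{2}  ⇒ sig = (2;(1))
  P = {4,6}:  v_{4} + v_{6} = v_{7}  ⇒ sig = (2;(1))
  P = {5,7}:  v_{5} + v_{7} = v_{4}  ⇒ sig = (2;(1))
  P = {3,7}:  v_{3} + v_{7} = v_{2} + v_{4}  ⇒ sig = (2;(1,1))
  P = {1,4}:  v_{1} + v_{4} = 2·v_{5}  ⇒ sig = (2;(2))
  P = {2,7}:  v_{2} + v_{7} = 2·v_{4}  ⇒ sig = (2;(2))
  P = {3,4}:  v_{3} + v_{4} = 2·v_{2}  ⇒ sig = (2;(2))
  P = {1,2}:  v_{1} + v_{2} = 3·v_{5}  ⇒ sig = (2;(3))
  P = {1,3}:  v_{1} + v_{3} = 4·v_{5}  ⇒ sig = (2;(4))

Hence PRS(X_Σ) =
    |P|=2: 14 collections, coeffs (), (1), (1), (1), (1), (1), (1), (1), (1,1), (2), (2), (2), (3), (4)


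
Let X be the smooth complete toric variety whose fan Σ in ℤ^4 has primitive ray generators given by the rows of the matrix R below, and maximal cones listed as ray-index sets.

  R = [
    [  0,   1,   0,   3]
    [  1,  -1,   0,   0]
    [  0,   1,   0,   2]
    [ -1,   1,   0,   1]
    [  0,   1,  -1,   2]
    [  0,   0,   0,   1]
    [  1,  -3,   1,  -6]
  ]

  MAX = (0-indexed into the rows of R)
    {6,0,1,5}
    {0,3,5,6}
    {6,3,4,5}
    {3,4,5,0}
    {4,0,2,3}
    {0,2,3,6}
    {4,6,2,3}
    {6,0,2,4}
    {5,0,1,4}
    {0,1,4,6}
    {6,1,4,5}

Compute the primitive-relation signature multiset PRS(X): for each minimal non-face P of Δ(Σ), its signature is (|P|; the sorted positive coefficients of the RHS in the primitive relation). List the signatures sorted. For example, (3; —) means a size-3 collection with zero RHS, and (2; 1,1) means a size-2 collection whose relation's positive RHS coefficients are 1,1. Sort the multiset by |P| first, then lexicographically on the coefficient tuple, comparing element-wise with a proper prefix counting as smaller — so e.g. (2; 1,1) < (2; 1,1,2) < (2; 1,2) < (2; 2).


The 5 primitive collections of Σ (r=7, n=4):

  P = {1,3}:  v_{1} + v_{3} = v_{5}  ⟹  sig = (2; 1)
  P = {2,5}:  v_{2} + v_{5} = v_{0}  ⟹  sig = (2; 1)
  P = {1,2}:  v_{1} + v_{2} = 2·v_{0} + v_{4} + v_{6}  ⟹  sig = (2; 1,1,2)
  P = {0,3,4,6}:  v_{0} + v_{3} + v_{4} + v_{6} = 0  ⟹  sig = (4; —)
  P = {0,4,5,6}:  v_{0} + v_{4} + v_{5} + v_{6} = v_{1}  ⟹  sig = (4; 1)

so the primitive-relation signature multiset is
    (2; 1)
    (2; 1)
    (2; 1,1,2)
    (4; —)
    (4; 1)


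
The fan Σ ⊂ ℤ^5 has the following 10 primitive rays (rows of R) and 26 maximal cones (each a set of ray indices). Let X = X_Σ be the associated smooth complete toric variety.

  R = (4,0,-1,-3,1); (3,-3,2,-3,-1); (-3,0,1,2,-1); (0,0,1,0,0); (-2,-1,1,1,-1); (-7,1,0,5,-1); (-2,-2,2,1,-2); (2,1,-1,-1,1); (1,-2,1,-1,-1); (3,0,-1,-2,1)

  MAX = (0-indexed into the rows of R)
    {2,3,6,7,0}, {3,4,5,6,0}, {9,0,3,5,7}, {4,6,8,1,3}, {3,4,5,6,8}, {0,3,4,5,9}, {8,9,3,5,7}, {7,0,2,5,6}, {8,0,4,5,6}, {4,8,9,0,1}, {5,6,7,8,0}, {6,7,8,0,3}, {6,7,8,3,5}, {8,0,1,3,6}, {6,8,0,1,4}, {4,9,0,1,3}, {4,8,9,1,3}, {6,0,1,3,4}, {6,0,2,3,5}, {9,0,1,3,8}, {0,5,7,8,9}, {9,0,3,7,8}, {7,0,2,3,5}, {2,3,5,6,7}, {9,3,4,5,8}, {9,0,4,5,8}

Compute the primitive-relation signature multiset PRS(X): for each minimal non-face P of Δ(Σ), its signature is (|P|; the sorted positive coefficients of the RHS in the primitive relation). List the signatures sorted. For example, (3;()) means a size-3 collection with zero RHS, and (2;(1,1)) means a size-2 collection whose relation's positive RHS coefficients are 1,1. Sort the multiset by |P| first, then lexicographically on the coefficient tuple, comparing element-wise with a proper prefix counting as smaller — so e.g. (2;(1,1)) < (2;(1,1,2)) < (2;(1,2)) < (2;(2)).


11 collections generate NE(X_Σ); each relation:

  {2,9}:  v_{2} + v_{9} = 0  ⇒ sig = (2;())
  {4,7}:  v_{4} + v_{7} = 0  ⇒ sig = (2;())
  {2,8}:  v_{2} + v_{8} = v_{6}  ⇒ sig = (2;(1))
  {6,9}:  v_{6} + v_{9} = v_{8}  ⇒ sig = (2;(1))
  {1,7}:  v_{1} + v_{7} = v_{0} + v_{3} + v_{8}  ⇒ sig = (2;(1,1,1))
  {1,2}:  v_{1} + v_{2} = v_{0} + v_{3} + v_{4} + v_{6}  ⇒ sig = (2;(1,1,1,1))
  {2,4}:  v_{2} + v_{4} = v_{0} + v_{3} + v_{5} + v_{6}  ⇒ sig = (2;(1,1,1,1))
  {1,5}:  v_{1} + v_{5} = 2·v_{4}  ⇒ sig = (2;(2))
  {0,3,4,8}:  v_{0} + v_{3} + v_{4} + v_{8} = v_{1}  ⇒ sig = (4;(1))
  {0,3,5,8}:  v_{0} + v_{3} + v_{5} + v_{8} = v_{4}  ⇒ sig = (4;(1))
  {0,3,5,6,7}:  v_{0} + v_{3} + v_{5} + v_{6} + v_{7} = v_{2}  ⇒ sig = (5;(1))

Hence PRS(X_Σ) =
    |P|=2: 8 collections, coeffs (), (), (1), (1), (1,1,1), (1,1,1,1), (1,1,1,1), (2)
    |P|=4: 2 collections, coeffs (1), (1)
    |P|=5: 1 collection, coeffs (1)


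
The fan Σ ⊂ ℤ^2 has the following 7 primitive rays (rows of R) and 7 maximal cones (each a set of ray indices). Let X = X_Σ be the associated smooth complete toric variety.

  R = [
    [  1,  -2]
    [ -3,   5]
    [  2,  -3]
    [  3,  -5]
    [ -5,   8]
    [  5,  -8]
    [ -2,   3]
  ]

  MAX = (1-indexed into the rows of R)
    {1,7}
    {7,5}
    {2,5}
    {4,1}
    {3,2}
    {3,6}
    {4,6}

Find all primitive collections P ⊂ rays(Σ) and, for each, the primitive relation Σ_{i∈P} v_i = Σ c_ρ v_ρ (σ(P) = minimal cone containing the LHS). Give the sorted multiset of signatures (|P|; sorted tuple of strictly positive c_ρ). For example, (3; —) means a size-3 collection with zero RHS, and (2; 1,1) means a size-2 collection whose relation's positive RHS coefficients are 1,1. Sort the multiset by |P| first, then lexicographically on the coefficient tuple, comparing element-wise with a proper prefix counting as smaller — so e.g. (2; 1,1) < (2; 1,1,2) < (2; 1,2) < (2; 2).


Σ has 14 primitive collections:

  • {2,4}:  v_{2} + v_{4} = 0 ; sig = (2; —)
  • {3,7}:  v_{3} + v_{7} = 0 ; sig = (2; —)
  • {5,6}:  v_{5} + v_{6} = 0 ; sig = (2; —)
  • {1,2}:  v_{1} + v_{2} = v_{7} ; sig = (2; 1)
  • {1,3}:  v_{1} + v_{3} = v_{4} ; sig = (2; 1)
  • {2,6}:  v_{2} + v_{6} = v_{3} ; sig = (2; 1)
  • {2,7}:  v_{2} + v_{7} = v_{5} ; sig = (2; 1)
  • {3,4}:  v_{3} + v_{4} = v_{6} ; sig = (2; 1)
  • {3,5}:  v_{3} + v_{5} = v_{2} ; sig = (2; 1)
  • {4,5}:  v_{4} + v_{5} = v_{7} ; sig = (2; 1)
  • {4,7}:  v_{4} + v_{7} = v_{1} ; sig = (2; 1)
  • {6,7}:  v_{6} + v_{7} = v_{4} ; sig = (2; 1)
  • {1,5}:  v_{1} + v_{5} = 2·v_{7} ; sig = (2; 2)
  • {1,6}:  v_{1} + v_{6} = 2·v_{4} ; sig = (2; 2)

Hence PRS(X_Σ) =
[(2; —), (2; —), (2; —), (2; 1), (2; 1), (2; 1), (2; 1), (2; 1), (2; 1), (2; 1), (2; 1), (2; 1), (2; 2), (2; 2)]


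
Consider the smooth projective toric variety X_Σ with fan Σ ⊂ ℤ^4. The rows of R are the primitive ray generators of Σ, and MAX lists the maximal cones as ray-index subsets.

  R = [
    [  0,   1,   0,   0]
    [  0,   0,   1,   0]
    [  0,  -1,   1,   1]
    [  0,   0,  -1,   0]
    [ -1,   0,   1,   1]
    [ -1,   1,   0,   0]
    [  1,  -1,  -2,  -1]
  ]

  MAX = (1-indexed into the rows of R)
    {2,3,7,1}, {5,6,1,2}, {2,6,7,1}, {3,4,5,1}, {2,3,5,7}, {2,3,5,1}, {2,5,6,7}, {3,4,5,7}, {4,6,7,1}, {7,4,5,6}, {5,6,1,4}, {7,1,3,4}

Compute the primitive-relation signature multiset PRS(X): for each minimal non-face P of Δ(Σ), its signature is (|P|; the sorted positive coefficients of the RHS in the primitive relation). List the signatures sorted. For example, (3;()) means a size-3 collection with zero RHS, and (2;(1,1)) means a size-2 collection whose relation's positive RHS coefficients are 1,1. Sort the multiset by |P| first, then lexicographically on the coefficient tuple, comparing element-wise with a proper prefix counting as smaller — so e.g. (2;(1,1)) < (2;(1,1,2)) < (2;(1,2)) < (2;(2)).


3 minimal non-faces of Δ(Σ) (on 7 rays):

  P={2,4}:  v_{2} + v_{4} = 0  ⇒ sig = (2;())
  P={3,6}:  v_{3} + v_{6} = v_{5}  ⇒ sig = (2;(1))
  P={1,5,7}:  v_{1} + v_{5} + v_{7} = v_{4}  ⇒ sig = (3;(1))

Hence PRS(X_Σ) =
    |P|=2: 2 collections, coeffs (), (1)
    |P|=3: 1 collection, coeffs (1)


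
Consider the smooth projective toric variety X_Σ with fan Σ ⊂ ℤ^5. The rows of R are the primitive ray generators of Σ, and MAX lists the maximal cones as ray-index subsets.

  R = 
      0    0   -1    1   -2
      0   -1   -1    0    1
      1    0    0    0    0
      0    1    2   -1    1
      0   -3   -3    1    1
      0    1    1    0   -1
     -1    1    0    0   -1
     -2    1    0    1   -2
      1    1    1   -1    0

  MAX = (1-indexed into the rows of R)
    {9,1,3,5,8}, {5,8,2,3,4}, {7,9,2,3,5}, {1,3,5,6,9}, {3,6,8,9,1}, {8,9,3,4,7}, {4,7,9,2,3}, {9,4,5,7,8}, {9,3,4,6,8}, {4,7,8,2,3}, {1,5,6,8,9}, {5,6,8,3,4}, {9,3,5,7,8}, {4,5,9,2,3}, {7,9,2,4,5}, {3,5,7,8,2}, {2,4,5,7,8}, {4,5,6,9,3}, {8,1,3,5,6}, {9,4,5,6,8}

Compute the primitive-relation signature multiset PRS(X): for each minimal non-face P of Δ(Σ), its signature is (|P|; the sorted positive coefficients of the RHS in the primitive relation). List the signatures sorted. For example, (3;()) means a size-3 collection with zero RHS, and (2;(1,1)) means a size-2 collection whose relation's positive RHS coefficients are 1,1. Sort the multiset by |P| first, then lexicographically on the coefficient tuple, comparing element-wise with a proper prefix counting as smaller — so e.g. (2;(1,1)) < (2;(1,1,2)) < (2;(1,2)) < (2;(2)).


9 collections generate NE(X_Σ); each relation:

  {2,6}:  v_{2} + v_{6} = 0 ; sig = (2;())
  {1,4}:  v_{1} + v_{4} = v_{6} ; sig = (2;(1))
  {6,7}:  v_{6} + v_{7} = v_{8} + v_{9} ; sig = (2;(1,1))
  {1,2}:  v_{1} + v_{2} = v_{3} + v_{5} + v_{8} + v_{9} ; sig = (2;(1,1,1,1))
  {1,7}:  v_{1} + v_{7} = v_{3} + v_{5} + 2·v_{8} + 2·v_{9} ; sig = (2;(1,1,2,2))
  {2,8,9}:  v_{2} + v_{8} + v_{9} = v_{7} ; sig = (3;(1))
  {3,4,5,7}:  v_{3} + v_{4} + v_{5} + v_{7} = v_{2} ; sig = (4;(1))
  {3,4,5,8,9}:  v_{3} + v_{4} + v_{5} + v_{8} + v_{9} = 0 ; sig = (5;())
  {3,5,6,8,9}:  v_{3} + v_{5} + v_{6} + v_{8} + v_{9} = v_{1} ; sig = (5;(1))

so the primitive-relation signature multiset is
    (2;())
    (2;(1))
    (2;(1,1))
    (2;(1,1,1,1))
    (2;(1,1,2,2))
    (3;(1))
    (4;(1))
    (5;())
    (5;(1))


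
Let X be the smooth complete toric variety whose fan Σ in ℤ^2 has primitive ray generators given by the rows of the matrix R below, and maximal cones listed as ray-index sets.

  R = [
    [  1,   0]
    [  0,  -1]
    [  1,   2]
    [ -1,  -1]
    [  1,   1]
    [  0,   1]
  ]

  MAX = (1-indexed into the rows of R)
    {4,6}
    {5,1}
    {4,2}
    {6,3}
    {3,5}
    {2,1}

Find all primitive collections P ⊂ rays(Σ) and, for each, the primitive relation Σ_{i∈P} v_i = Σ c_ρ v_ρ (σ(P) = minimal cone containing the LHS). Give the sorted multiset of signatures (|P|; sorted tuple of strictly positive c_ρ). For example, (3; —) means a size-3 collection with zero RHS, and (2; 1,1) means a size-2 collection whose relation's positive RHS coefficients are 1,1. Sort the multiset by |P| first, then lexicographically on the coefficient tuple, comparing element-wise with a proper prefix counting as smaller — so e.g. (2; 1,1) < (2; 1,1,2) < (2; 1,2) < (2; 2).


9 minimal non-faces of Δ(Σ) (on 6 rays):

  {2,6}:  v_{2} + v_{6} = 0 ; sig = (2; —)
  {4,5}:  v_{4} + v_{5} = 0 ; sig = (2; —)
  {1,4}:  v_{1} + v_{4} = v_{2} ; sig = (2; 1)
  {1,6}:  v_{1} + v_{6} = v_{5} ; sig = (2; 1)
  {2,3}:  v_{2} + v_{3} = v_{5} ; sig = (2; 1)
  {2,5}:  v_{2} + v_{5} = v_{1} ; sig = (2; 1)
  {3,4}:  v_{3} + v_{4} = v_{6} ; sig = (2; 1)
  {5,6}:  v_{5} + v_{6} = v_{3} ; sig = (2; 1)
  {1,3}:  v_{1} + v_{3} = 2·v_{5} ; sig = (2; 2)

so the primitive-relation signature multiset is
{ (2; —) ×2,  (2; 1) ×6,  (2; 2) }


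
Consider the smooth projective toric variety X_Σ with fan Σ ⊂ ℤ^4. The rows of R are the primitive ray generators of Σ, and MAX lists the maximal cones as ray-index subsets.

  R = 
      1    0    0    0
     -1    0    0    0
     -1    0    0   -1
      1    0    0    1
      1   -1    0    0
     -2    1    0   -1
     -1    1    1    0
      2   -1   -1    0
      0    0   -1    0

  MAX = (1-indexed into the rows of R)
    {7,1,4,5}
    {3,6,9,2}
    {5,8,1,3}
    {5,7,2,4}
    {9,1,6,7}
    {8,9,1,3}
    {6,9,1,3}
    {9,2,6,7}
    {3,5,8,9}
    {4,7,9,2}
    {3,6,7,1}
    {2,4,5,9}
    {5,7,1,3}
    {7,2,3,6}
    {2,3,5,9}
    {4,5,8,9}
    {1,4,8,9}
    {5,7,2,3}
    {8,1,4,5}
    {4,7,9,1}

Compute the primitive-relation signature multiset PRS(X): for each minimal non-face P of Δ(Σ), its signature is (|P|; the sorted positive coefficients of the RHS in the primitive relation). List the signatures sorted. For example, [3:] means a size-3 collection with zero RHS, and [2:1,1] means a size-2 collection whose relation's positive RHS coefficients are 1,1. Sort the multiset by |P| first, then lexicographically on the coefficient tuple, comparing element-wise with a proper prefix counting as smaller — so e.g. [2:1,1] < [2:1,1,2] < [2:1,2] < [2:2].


Σ has 10 primitive collections:

  • {1,2}:  v_{1} + v_{2} = 0 — sig = [2:]
  • {3,4}:  v_{3} + v_{4} = 0 — sig = [2:]
  • {5,6}:  v_{5} + v_{6} = v_{3} — sig = [2:1]
  • {7,8}:  v_{7} + v_{8} = v_{1} — sig = [2:1]
  • {2,8}:  v_{2} + v_{8} = v_{5} + v_{9} — sig = [2:1,1]
  • {4,6}:  v_{4} + v_{6} = v_{7} + v_{9} — sig = [2:1,1]
  • {6,8}:  v_{6} + v_{8} = v_{1} + v_{3} + v_{9} — sig = [2:1,1,1]
  • {5,7,9}:  v_{5} + v_{7} + v_{9} = 0 — sig = [3:]
  • {1,5,9}:  v_{1} + v_{5} + v_{9} = v_{8} — sig = [3:1]
  • {3,7,9}:  v_{3} + v_{7} + v_{9} = v_{6} — sig = [3:1]

Sorted signature multiset PRS(X):
    [2:]
    [2:]
    [2:1]
    [2:1]
    [2:1,1]
    [2:1,1]
    [2:1,1,1]
    [3:]
    [3:1]
    [3:1]


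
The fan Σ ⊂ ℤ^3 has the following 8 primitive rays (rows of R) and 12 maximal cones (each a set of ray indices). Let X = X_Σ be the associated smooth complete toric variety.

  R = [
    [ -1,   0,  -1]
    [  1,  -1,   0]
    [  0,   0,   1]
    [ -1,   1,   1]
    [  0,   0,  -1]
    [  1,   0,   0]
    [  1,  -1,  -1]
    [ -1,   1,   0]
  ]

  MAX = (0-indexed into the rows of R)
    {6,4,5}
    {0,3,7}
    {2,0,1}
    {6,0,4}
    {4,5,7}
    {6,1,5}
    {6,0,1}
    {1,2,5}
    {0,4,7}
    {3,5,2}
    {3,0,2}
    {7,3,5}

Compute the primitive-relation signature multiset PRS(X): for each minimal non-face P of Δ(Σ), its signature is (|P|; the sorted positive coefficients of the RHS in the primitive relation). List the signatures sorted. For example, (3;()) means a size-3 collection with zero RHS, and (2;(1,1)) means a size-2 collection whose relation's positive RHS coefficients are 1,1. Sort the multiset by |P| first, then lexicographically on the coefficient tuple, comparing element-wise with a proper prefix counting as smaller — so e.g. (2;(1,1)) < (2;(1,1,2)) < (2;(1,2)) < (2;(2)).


10 collections generate NE(X_Σ); each relation:

  P={1,7}:  v_{1} + v_{7} = 0 ; sig = (2;())
  P={2,4}:  v_{2} + v_{4} = 0 ; sig = (2;())
  P={3,6}:  v_{3} + v_{6} = 0 ; sig = (2;())
  P={0,5}:  v_{0} + v_{5} = v_{4} ; sig = (2;(1))
  P={1,3}:  v_{1} + v_{3} = v_{2} ; sig = (2;(1))
  P={1,4}:  v_{1} + v_{4} = v_{6} ; sig = (2;(1))
  P={2,6}:  v_{2} + v_{6} = v_{1} ; sig = (2;(1))
  P={2,7}:  v_{2} + v_{7} = v_{3} ; sig = (2;(1))
  P={3,4}:  v_{3} + v_{4} = v_{7} ; sig = (2;(1))
  P={6,7}:  v_{6} + v_{7} = v_{4} ; sig = (2;(1))

Signatures (|P|; sorted positive RHS coefficients), sorted:
[(2;()), (2;()), (2;()), (2;(1)), (2;(1)), (2;(1)), (2;(1)), (2;(1)), (2;(1)), (2;(1))]


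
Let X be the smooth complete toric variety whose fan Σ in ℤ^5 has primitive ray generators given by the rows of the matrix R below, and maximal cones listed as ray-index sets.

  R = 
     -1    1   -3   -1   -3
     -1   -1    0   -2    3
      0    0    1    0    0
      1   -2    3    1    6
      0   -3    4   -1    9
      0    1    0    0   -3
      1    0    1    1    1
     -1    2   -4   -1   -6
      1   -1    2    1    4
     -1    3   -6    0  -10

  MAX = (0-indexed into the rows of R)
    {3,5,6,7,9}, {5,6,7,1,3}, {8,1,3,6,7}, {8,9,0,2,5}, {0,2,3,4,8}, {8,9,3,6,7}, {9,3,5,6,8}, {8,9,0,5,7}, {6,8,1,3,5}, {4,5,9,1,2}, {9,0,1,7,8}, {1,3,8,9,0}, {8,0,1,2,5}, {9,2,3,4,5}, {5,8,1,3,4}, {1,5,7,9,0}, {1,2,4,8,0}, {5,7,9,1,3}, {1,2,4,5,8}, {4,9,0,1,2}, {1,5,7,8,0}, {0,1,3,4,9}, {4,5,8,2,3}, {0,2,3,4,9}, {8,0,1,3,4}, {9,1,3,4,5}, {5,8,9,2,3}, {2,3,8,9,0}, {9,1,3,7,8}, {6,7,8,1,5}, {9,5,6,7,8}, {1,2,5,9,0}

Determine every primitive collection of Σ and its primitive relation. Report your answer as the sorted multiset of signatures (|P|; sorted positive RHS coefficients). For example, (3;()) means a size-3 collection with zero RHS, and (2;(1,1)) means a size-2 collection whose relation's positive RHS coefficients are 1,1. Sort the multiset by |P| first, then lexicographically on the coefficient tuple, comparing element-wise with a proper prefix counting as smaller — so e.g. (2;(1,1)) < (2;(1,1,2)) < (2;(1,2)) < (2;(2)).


|primitive collections| = 14. Relations:

  {4,7}:  v_{4} + v_{7} = v_{1} ; sig = (2;(1))
  {0,6}:  v_{0} + v_{6} = v_{7} + v_{8} ; sig = (2;(1,1))
  {2,6}:  v_{2} + v_{6} = v_{5} + v_{8} ; sig = (2;(1,1))
  {2,7}:  v_{2} + v_{7} = v_{0} + v_{5} ; sig = (2;(1,1))
  {4,6}:  v_{4} + v_{6} = v_{1} + v_{3} + v_{5} + v_{8} ; sig = (2;(1,1,1,1))
  {0,3,5}:  v_{0} + v_{3} + v_{5} = 0 ; sig = (3;())
  {1,2,3}:  v_{1} + v_{2} + v_{3} = v_{4} ; sig = (3;(1))
  {0,4,5}:  v_{0} + v_{4} + v_{5} = v_{1} + v_{2} ; sig = (3;(1,1))
  {4,8,9}:  v_{4} + v_{8} + v_{9} = v_{0} + v_{3} ; sig = (3;(1,1))
  {0,3,7}:  v_{0} + v_{3} + v_{7} = v_{1} + v_{8} + v_{9} ; sig = (3;(1,1,1))
  {1,6,9}:  v_{1} + v_{6} + v_{9} = v_{3} + 2·v_{7} ; sig = (3;(1,2))
  {1,2,8,9}:  v_{1} + v_{2} + v_{8} + v_{9} = v_{0} ; sig = (4;(1))
  {1,5,8,9}:  v_{1} + v_{5} + v_{8} + v_{9} = v_{7} ; sig = (4;(1))
  {3,5,7,8}:  v_{3} + v_{5} + v_{7} + v_{8} = v_{6} ; sig = (4;(1))

Sorted signature multiset PRS(X):
    (2;(1))
    (2;(1,1))
    (2;(1,1))
    (2;(1,1))
    (2;(1,1,1,1))
    (3;())
    (3;(1))
    (3;(1,1))
    (3;(1,1))
    (3;(1,1,1))
    (3;(1,2))
    (4;(1))
    (4;(1))
    (4;(1))


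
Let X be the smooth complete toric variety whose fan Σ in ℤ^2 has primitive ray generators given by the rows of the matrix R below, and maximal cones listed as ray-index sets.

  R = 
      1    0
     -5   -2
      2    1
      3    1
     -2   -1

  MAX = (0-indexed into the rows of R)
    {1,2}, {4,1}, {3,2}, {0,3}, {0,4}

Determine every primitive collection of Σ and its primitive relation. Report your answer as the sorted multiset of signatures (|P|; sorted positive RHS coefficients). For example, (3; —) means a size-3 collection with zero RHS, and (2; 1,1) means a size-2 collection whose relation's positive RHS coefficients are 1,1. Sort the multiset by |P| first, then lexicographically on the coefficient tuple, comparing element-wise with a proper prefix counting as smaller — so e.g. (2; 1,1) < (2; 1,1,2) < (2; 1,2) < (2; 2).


Primitive collections (5):

  {2,4}:  v_{2} + v_{4} = 0 ; sig = (2; —)
  {0,2}:  v_{0} + v_{2} = v_{3} ; sig = (2; 1)
  {1,3}:  v_{1} + v_{3} = v_{4} ; sig = (2; 1)
  {3,4}:  v_{3} + v_{4} = v_{0} ; sig = (2; 1)
  {0,1}:  v_{0} + v_{1} = 2·v_{4} ; sig = (2; 2)

Hence PRS(X_Σ) =
{ (2; —),  (2; 1) ×3,  (2; 2) }


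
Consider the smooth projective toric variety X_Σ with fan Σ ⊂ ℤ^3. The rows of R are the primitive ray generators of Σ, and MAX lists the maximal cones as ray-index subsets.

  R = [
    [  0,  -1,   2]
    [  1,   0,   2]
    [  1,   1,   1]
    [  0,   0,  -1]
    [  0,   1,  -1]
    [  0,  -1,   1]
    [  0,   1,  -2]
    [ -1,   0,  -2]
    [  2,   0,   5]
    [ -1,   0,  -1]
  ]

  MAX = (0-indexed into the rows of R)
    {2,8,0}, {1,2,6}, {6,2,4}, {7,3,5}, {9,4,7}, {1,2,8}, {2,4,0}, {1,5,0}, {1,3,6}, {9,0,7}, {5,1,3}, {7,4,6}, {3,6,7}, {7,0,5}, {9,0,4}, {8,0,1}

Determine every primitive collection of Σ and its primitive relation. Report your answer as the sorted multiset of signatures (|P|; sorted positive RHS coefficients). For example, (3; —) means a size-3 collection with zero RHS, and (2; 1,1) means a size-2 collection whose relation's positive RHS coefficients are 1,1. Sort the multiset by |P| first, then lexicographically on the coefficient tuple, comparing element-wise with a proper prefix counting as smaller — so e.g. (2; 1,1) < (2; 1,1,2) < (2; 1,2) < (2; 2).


Primitive collections (23):

  P={0,6}:  v_{0} + v_{6} = 0  →  sig = (2; —)
  P={1,7}:  v_{1} + v_{7} = 0  →  sig = (2; —)
  P={4,5}:  v_{4} + v_{5} = 0  →  sig = (2; —)
  P={0,3}:  v_{0} + v_{3} = v_{5}  →  sig = (2; 1)
  P={1,4}:  v_{1} + v_{4} = v_{2}  →  sig = (2; 1)
  P={2,5}:  v_{2} + v_{5} = v_{1}  →  sig = (2; 1)
  P={2,7}:  v_{2} + v_{7} = v_{4}  →  sig = (2; 1)
  P={3,4}:  v_{3} + v_{4} = v_{6}  →  sig = (2; 1)
  P={3,9}:  v_{3} + v_{9} = v_{7}  →  sig = (2; 1)
  P={5,6}:  v_{5} + v_{6} = v_{3}  →  sig = (2; 1)
  P={1,9}:  v_{1} + v_{9} = v_{0} + v_{4}  →  sig = (2; 1,1)
  P={2,3}:  v_{2} + v_{3} = v_{1} + v_{6}  →  sig = (2; 1,1)
  P={5,9}:  v_{5} + v_{9} = v_{0} + v_{7}  →  sig = (2; 1,1)
  P={6,8}:  v_{6} + v_{8} = v_{1} + v_{2}  →  sig = (2; 1,1)
  P={6,9}:  v_{6} + v_{9} = v_{4} + v_{7}  →  sig = (2; 1,1)
  P={7,8}:  v_{7} + v_{8} = v_{0} + v_{2}  →  sig = (2; 1,1)
  P={8,9}:  v_{8} + v_{9} = 2·v_{0} + v_{2} + v_{4}  →  sig = (2; 1,1,2)
  P={2,9}:  v_{2} + v_{9} = v_{0} + 2·v_{4}  →  sig = (2; 1,2)
  P={4,8}:  v_{4} + v_{8} = v_{0} + 2·v_{2}  →  sig = (2; 1,2)
  P={5,8}:  v_{5} + v_{8} = v_{0} + 2·v_{1}  →  sig = (2; 1,2)
  P={3,8}:  v_{3} + v_{8} = 2·v_{1}  →  sig = (2; 2)
  P={0,1,2}:  v_{0} + v_{1} + v_{2} = v_{8}  →  sig = (3; 1)
  P={0,4,7}:  v_{0} + v_{4} + v_{7} = v_{9}  →  sig = (3; 1)

Hence PRS(X_Σ) =
[(2; —), (2; —), (2; —), (2; 1), (2; 1), (2; 1), (2; 1), (2; 1), (2; 1), (2; 1), (2; 1,1), (2; 1,1), (2; 1,1), (2; 1,1), (2; 1,1), (2; 1,1), (2; 1,1,2), (2; 1,2), (2; 1,2), (2; 1,2), (2; 2), (3; 1), (3; 1)]


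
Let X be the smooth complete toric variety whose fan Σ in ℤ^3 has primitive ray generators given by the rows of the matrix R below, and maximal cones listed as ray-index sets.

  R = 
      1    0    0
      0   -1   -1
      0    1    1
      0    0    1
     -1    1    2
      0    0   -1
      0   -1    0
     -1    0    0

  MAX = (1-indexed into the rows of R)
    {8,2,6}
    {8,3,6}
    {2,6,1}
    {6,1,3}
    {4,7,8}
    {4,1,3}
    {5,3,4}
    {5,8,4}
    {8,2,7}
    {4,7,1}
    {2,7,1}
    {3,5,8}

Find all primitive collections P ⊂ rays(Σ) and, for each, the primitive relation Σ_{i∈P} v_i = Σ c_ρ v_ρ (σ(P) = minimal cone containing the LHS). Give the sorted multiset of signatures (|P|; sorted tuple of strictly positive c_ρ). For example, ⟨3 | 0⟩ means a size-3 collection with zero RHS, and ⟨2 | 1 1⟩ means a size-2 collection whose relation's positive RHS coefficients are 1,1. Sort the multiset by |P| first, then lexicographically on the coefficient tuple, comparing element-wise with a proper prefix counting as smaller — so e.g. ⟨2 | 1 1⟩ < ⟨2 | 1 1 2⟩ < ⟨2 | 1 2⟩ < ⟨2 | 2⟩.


11 collections generate NE(X_Σ); each relation:

  {1,8}:  v_{1} + v_{8} = 0 ; sig = ⟨2 | 0⟩
  {2,3}:  v_{2} + v_{3} = 0 ; sig = ⟨2 | 0⟩
  {4,6}:  v_{4} + v_{6} = 0 ; sig = ⟨2 | 0⟩
  {2,4}:  v_{2} + v_{4} = v_{7} ; sig = ⟨2 | 1⟩
  {3,7}:  v_{3} + v_{7} = v_{4} ; sig = ⟨2 | 1⟩
  {6,7}:  v_{6} + v_{7} = v_{2} ; sig = ⟨2 | 1⟩
  {1,5}:  v_{1} + v_{5} = v_{3} + v_{4} ; sig = ⟨2 | 1 1⟩
  {2,5}:  v_{2} + v_{5} = v_{4} + v_{8} ; sig = ⟨2 | 1 1⟩
  {5,6}:  v_{5} + v_{6} = v_{3} + v_{8} ; sig = ⟨2 | 1 1⟩
  {5,7}:  v_{5} + v_{7} = 2·v_{4} + v_{8} ; sig = ⟨2 | 1 2⟩
  {3,4,8}:  v_{3} + v_{4} + v_{8} = v_{5} ; sig = ⟨3 | 1⟩

Sorted signature multiset PRS(X):
{ ⟨2 | 0⟩ ×3,  ⟨2 | 1⟩ ×3,  ⟨2 | 1 1⟩ ×3,  ⟨2 | 1 2⟩,  ⟨3 | 1⟩ }


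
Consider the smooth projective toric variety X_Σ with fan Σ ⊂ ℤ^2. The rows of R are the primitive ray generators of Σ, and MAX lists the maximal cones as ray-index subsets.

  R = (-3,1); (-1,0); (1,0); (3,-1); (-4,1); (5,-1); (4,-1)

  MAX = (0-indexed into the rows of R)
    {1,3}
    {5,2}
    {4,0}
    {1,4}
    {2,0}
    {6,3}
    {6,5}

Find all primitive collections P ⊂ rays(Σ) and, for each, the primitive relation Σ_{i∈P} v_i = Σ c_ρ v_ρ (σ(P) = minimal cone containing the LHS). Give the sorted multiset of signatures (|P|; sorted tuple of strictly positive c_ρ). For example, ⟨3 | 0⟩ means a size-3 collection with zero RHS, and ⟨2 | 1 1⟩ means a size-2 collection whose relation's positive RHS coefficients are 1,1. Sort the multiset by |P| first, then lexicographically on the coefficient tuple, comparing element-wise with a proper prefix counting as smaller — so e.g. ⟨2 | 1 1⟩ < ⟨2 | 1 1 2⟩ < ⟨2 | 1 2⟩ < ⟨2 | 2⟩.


14 collections generate NE(X_Σ); each relation:

  P = {0,3}:  v_{0} + v_{3} = 0  ⟹  sig = ⟨2 | 0⟩
  P = {1,2}:  v_{1} + v_{2} = 0  ⟹  sig = ⟨2 | 0⟩
  P = {4,6}:  v_{4} + v_{6} = 0  ⟹  sig = ⟨2 | 0⟩
  P = {0,1}:  v_{0} + v_{1} = v_{4}  ⟹  sig = ⟨2 | 1⟩
  P = {0,6}:  v_{0} + v_{6} = v_{2}  ⟹  sig = ⟨2 | 1⟩
  P = {1,5}:  v_{1} + v_{5} = v_{6}  ⟹  sig = ⟨2 | 1⟩
  P = {1,6}:  v_{1} + v_{6} = v_{3}  ⟹  sig = ⟨2 | 1⟩
  P = {2,3}:  v_{2} + v_{3} = v_{6}  ⟹  sig = ⟨2 | 1⟩
  P = {2,4}:  v_{2} + v_{4} = v_{0}  ⟹  sig = ⟨2 | 1⟩
  P = {2,6}:  v_{2} + v_{6} = v_{5}  ⟹  sig = ⟨2 | 1⟩
  P = {3,4}:  v_{3} + v_{4} = v_{1}  ⟹  sig = ⟨2 | 1⟩
  P = {4,5}:  v_{4} + v_{5} = v_{2}  ⟹  sig = ⟨2 | 1⟩
  P = {0,5}:  v_{0} + v_{5} = 2·v_{2}  ⟹  sig = ⟨2 | 2⟩
  P = {3,5}:  v_{3} + v_{5} = 2·v_{6}  ⟹  sig = ⟨2 | 2⟩

so the primitive-relation signature multiset is
{ ⟨2 | 0⟩ ×3,  ⟨2 | 1⟩ ×9,  ⟨2 | 2⟩ ×2 }


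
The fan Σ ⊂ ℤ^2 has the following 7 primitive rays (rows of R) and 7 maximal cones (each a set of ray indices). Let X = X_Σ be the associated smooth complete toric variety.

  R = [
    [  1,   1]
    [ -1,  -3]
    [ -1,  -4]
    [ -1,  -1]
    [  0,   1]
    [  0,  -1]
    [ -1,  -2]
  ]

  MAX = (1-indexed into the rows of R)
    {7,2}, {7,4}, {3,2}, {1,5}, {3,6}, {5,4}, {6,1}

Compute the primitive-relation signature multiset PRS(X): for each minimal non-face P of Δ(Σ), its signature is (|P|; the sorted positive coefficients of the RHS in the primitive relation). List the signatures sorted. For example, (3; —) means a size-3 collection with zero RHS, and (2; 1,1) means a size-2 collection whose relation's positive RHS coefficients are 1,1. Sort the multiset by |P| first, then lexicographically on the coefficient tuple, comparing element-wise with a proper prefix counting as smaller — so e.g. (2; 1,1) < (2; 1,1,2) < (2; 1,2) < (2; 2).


14 minimal non-faces of Δ(Σ) (on 7 rays):

  P={1,4}:  v_{1} + v_{4} = 0  ⇒ sig = (2; —)
  P={5,6}:  v_{5} + v_{6} = 0  ⇒ sig = (2; —)
  P={1,7}:  v_{1} + v_{7} = v_{6}  ⇒ sig = (2; 1)
  P={2,5}:  v_{2} + v_{5} = v_{7}  ⇒ sig = (2; 1)
  P={2,6}:  v_{2} + v_{6} = v_{3}  ⇒ sig = (2; 1)
  P={3,5}:  v_{3} + v_{5} = v_{2}  ⇒ sig = (2; 1)
  P={4,6}:  v_{4} + v_{6} = v_{7}  ⇒ sig = (2; 1)
  P={5,7}:  v_{5} + v_{7} = v_{4}  ⇒ sig = (2; 1)
  P={6,7}:  v_{6} + v_{7} = v_{2}  ⇒ sig = (2; 1)
  P={3,4}:  v_{3} + v_{4} = v_{2} + v_{7}  ⇒ sig = (2; 1,1)
  P={1,2}:  v_{1} + v_{2} = 2·v_{6}  ⇒ sig = (2; 2)
  P={2,4}:  v_{2} + v_{4} = 2·v_{7}  ⇒ sig = (2; 2)
  P={3,7}:  v_{3} + v_{7} = 2·v_{2}  ⇒ sig = (2; 2)
  P={1,3}:  v_{1} + v_{3} = 3·v_{6}  ⇒ sig = (2; 3)

Signatures (|P|; sorted positive RHS coefficients), sorted:
{ (2; —) ×2,  (2; 1) ×7,  (2; 1,1),  (2; 2) ×3,  (2; 3) }


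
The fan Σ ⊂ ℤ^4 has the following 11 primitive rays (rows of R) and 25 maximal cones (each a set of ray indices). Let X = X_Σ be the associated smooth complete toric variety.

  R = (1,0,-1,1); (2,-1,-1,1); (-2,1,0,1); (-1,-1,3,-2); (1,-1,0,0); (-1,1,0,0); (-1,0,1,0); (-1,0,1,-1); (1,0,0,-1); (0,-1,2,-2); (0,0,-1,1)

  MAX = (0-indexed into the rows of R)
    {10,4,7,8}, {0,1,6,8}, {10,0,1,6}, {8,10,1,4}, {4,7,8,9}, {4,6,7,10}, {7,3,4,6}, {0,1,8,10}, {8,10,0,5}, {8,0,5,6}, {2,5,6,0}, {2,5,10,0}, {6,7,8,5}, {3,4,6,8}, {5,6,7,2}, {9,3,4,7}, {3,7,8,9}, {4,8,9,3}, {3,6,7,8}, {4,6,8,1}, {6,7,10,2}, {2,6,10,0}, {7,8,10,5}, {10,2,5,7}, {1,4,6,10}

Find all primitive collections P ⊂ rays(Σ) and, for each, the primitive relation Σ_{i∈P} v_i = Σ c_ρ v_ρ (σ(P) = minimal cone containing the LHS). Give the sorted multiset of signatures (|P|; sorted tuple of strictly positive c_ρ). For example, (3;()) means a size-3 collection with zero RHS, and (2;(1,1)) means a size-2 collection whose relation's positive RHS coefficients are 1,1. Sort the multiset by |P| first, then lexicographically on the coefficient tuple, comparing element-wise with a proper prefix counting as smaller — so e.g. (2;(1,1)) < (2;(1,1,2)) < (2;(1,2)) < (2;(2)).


Σ has 23 primitive collections:

  {0,7}:  v_{0} + v_{7} = 0 — sig = (2;())
  {4,5}:  v_{4} + v_{5} = 0 — sig = (2;())
  {0,4}:  v_{0} + v_{4} = v_{1} — sig = (2;(1))
  {1,5}:  v_{1} + v_{5} = v_{0} — sig = (2;(1))
  {1,7}:  v_{1} + v_{7} = v_{4} — sig = (2;(1))
  {2,8}:  v_{2} + v_{8} = v_{5} — sig = (2;(1))
  {6,9}:  v_{6} + v_{9} = v_{3} — sig = (2;(1))
  {2,4}:  v_{2} + v_{4} = v_{6} + v_{10} — sig = (2;(1,1))
  {2,9}:  v_{2} + v_{9} = v_{6} + v_{7} — sig = (2;(1,1))
  {9,10}:  v_{9} + v_{10} = v_{4} + v_{7} — sig = (2;(1,1))
  {0,9}:  v_{0} + v_{9} = v_{4} + v_{6} + v_{8} — sig = (2;(1,1,1))
  {1,2}:  v_{1} + v_{2} = v_{0} + v_{6} + v_{10} — sig = (2;(1,1,1))
  {3,10}:  v_{3} + v_{10} = v_{4} + v_{6} + v_{7} — sig = (2;(1,1,1))
  {5,9}:  v_{5} + v_{9} = v_{6} + v_{7} + v_{8} — sig = (2;(1,1,1))
  {0,3}:  v_{0} + v_{3} = v_{4} + 2·v_{6} + v_{8} — sig = (2;(1,1,2))
  {1,9}:  v_{1} + v_{9} = 2·v_{4} + v_{6} + v_{8} — sig = (2;(1,1,2))
  {3,5}:  v_{3} + v_{5} = 2·v_{6} + v_{7} + v_{8} — sig = (2;(1,1,2))
  {2,3}:  v_{2} + v_{3} = 2·v_{6} + v_{7} — sig = (2;(1,2))
  {1,3}:  v_{1} + v_{3} = 2·v_{4} + 2·v_{6} + v_{8} — sig = (2;(1,2,2))
  {6,8,10}:  v_{6} + v_{8} + v_{10} = 0 — sig = (3;())
  {5,6,10}:  v_{5} + v_{6} + v_{10} = v_{2} — sig = (3;(1))
  {4,6,7,8}:  v_{4} + v_{6} + v_{7} + v_{8} = v_{9} — sig = (4;(1))
  {3,4,7,8}:  v_{3} + v_{4} + v_{7} + v_{8} = 2·v_{9} — sig = (4;(2))

Signatures (|P|; sorted positive RHS coefficients), sorted:
    |P|=2: 19 collections, coeffs (), (), (1), (1), (1), (1), (1), (1,1), (1,1), (1,1), (1,1,1), (1,1,1), (1,1,1), (1,1,1), (1,1,2), (1,1,2), (1,1,2), (1,2), (1,2,2)
    |P|=3: 2 collections, coeffs (), (1)
    |P|=4: 2 collections, coeffs (1), (2)


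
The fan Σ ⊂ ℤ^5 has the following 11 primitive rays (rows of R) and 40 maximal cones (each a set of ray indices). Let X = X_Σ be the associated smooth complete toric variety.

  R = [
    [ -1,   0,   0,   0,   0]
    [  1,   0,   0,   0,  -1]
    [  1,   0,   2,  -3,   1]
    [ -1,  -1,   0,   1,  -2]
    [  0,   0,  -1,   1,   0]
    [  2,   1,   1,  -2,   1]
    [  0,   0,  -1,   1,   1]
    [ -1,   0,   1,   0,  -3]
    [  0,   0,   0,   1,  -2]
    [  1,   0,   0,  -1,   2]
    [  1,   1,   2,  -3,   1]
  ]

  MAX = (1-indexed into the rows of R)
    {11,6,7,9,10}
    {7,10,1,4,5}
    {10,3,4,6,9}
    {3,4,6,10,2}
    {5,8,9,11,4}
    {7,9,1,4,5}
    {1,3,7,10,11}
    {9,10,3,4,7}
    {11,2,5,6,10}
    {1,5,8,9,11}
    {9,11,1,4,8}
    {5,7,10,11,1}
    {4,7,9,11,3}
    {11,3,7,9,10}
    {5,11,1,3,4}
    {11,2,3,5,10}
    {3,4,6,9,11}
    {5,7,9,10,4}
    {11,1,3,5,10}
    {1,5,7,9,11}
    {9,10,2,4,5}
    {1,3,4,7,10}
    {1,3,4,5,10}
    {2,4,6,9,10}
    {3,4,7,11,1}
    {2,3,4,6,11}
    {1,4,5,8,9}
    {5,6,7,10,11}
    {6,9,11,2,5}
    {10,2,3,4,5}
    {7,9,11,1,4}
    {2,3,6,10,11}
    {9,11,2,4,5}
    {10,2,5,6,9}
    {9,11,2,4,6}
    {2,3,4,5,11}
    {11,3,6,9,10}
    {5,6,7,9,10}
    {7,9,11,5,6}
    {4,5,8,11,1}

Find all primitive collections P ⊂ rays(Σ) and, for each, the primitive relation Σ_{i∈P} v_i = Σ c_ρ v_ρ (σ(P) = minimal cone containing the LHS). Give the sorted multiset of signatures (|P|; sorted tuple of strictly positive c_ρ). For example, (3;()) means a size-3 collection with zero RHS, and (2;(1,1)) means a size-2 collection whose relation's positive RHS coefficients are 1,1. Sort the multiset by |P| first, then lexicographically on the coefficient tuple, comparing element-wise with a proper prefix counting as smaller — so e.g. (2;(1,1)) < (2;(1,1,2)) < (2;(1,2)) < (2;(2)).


Δ(Σ) — 11 vertices, 22 min non-faces:

  P={1,6}:  v_{1} + v_{6} = v_{5} + v_{11}  ⇒ sig = (2;(1,1))
  P={7,8}:  v_{7} + v_{8} = v_{1} + v_{9}  ⇒ sig = (2;(1,1))
  P={2,7}:  v_{2} + v_{7} = v_{5} + v_{9} + v_{10}  ⇒ sig = (2;(1,1,1))
  P={8,10}:  v_{8} + v_{10} = v_{4} + v_{5} + v_{11}  ⇒ sig = (2;(1,1,1))
  P={1,2}:  v_{1} + v_{2} = v_{4} + 2·v_{5} + v_{11}  ⇒ sig = (2;(1,1,2))
  P={6,8}:  v_{6} + v_{8} = v_{4} + 2·v_{5} + v_{9} + 2·v_{11}  ⇒ sig = (2;(1,1,2,2))
  P={3,8}:  v_{3} + v_{8} = 2·v_{4} + v_{5} + 2·v_{11}  ⇒ sig = (2;(1,2,2))
  P={2,8}:  v_{2} + v_{8} = 2·v_{4} + 3·v_{5} + v_{9} + 2·v_{11}  ⇒ sig = (2;(1,2,2,3))
  P={1,9,10}:  v_{1} + v_{9} + v_{10} = 0  ⇒ sig = (3;())
  P={3,5,7}:  v_{3} + v_{5} + v_{7} = v_{10}  ⇒ sig = (3;(1))
  P={4,5,6}:  v_{4} + v_{5} + v_{6} = v_{2}  ⇒ sig = (3;(1))
  P={4,10,11}:  v_{4} + v_{10} + v_{11} = v_{3}  ⇒ sig = (3;(1))
  P={1,3,9}:  v_{1} + v_{3} + v_{9} = v_{4} + v_{11}  ⇒ sig = (3;(1,1))
  P={3,5,9}:  v_{3} + v_{5} + v_{9} = v_{4} + v_{6}  ⇒ sig = (3;(1,1))
  P={4,6,7}:  v_{4} + v_{6} + v_{7} = v_{9} + v_{10}  ⇒ sig = (3;(1,1))
  P={3,5,6}:  v_{3} + v_{5} + v_{6} = v_{2} + v_{10} + v_{11}  ⇒ sig = (3;(1,1,1))
  P={3,6,7}:  v_{3} + v_{6} + v_{7} = v_{9} + 2·v_{10} + v_{11}  ⇒ sig = (3;(1,1,2))
  P={2,3,9}:  v_{2} + v_{3} + v_{9} = 2·v_{4} + 2·v_{6}  ⇒ sig = (3;(2,2))
  P={4,5,7,11}:  v_{4} + v_{5} + v_{7} + v_{11} = 0  ⇒ sig = (4;())
  P={5,9,10,11}:  v_{5} + v_{9} + v_{10} + v_{11} = v_{6}  ⇒ sig = (4;(1))
  P={2,9,10,11}:  v_{2} + v_{9} + v_{10} + v_{11} = v_{4} + 2·v_{6}  ⇒ sig = (4;(1,2))
  P={1,4,5,9,11}:  v_{1} + v_{4} + v_{5} + v_{9} + v_{11} = v_{8}  ⇒ sig = (5;(1))

Hence PRS(X_Σ) =
[(2;(1,1)), (2;(1,1)), (2;(1,1,1)), (2;(1,1,1)), (2;(1,1,2)), (2;(1,1,2,2)), (2;(1,2,2)), (2;(1,2,2,3)), (3;()), (3;(1)), (3;(1)), (3;(1)), (3;(1,1)), (3;(1,1)), (3;(1,1)), (3;(1,1,1)), (3;(1,1,2)), (3;(2,2)), (4;()), (4;(1)), (4;(1,2)), (5;(1))]
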